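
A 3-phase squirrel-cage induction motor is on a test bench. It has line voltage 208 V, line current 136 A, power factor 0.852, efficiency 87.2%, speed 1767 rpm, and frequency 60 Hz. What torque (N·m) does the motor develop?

197 N·m

P_in = √3·V·I·cosφ = 1.732 × 208 × 136 × 0.852 = 41744 W
P_out = η·P_in = 0.872 × 41744 = 36401 W
n = 1767 rpm
ω = 2π×1767/60 = 185 rad/s
τ = P_out/ω = 36401/185 = 197 N·m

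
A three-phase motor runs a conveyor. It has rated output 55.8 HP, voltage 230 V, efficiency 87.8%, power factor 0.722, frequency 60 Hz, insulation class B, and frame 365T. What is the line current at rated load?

P_out = 55.8 × 746 = 41627 W
P_in = P_out / η = 41627 / 0.878 = 47411 W
I_L = P_in / (√3·V_L·cosφ) = 47411 / (1.732 × 230 × 0.722) = 165 A

165 A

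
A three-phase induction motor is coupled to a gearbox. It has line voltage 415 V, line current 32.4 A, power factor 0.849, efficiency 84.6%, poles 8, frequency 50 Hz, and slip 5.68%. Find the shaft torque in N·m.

226 N·m

P_in = √3·V·I·cosφ = 1.732 × 415 × 32.4 × 0.849 = 19772 W
P_out = η·P_in = 0.846 × 19772 = 16727 W
n_s = 120×50/8 = 750 rpm; n = 750×(1−0.0568) = 707 rpm
ω = 2π×707/60 = 74.04 rad/s
τ = P_out/ω = 16727/74.04 = 226 N·m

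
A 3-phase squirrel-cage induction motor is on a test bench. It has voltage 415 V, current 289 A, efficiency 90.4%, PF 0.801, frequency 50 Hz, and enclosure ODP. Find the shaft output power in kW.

P_in = √3·V·I·cosφ = 1.732 × 415 × 289 × 0.801 = 166390 W
P_out = η·P_in = 0.904 × 166390 = 150417 W

150 kW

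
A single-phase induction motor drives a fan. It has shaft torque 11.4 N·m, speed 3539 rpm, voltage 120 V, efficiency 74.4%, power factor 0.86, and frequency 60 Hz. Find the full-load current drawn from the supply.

ω = 2π×3539/60 = 370.6 rad/s; P_out = τω = 11.4 × 370.6 = 4225 W
P_in = P_out / η = 4225 / 0.744 = 5679 W
I = P_in / (V·cosφ) = 5679 / (120 × 0.86) = 55 A

55 A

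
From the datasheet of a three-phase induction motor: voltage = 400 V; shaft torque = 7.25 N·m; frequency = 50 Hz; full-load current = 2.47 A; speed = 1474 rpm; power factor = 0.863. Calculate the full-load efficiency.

ω = 2π × 1474/60 = 154.4 rad/s; P_out = τω = 7.25 × 154.4 = 1119 W
P_in = √3·V_L·I_L·cosφ = 1.732 × 400 × 2.47 × 0.863 = 1477 W
η = P_out / P_in = 1119 / 1477 = 0.758 = 75.8%

75.8 %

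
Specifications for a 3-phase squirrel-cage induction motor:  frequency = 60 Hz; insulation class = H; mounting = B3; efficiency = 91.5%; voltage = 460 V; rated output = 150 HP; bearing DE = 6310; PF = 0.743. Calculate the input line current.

207 A

P_out = 150 × 746 = 111900 W
P_in = P_out / η = 111900 / 0.915 = 122295 W
I_L = P_in / (√3·V_L·cosφ) = 122295 / (1.732 × 460 × 0.743) = 207 A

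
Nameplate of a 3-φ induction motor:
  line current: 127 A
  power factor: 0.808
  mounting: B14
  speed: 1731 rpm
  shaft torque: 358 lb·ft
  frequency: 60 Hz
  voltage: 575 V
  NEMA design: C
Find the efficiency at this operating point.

τ = 358 lb·ft × 1.356 = 485.4 N·m
ω = 2π × 1731/60 = 181.3 rad/s; P_out = τω = 485.4 × 181.3 = 88003 W
P_in = √3·V_L·I_L·cosφ = 1.732 × 575 × 127 × 0.808 = 102195 W
η = P_out / P_in = 88003 / 102195 = 0.861 = 86.1%

86.1 %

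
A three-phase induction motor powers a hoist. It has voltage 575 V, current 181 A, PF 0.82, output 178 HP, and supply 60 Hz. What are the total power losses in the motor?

P_in = √3·V·I·cosφ = 1.732×575×181×0.82 = 147811 W
P_out = 178×746 = 132788 W
Losses = P_in − P_out = 147811 − 132788 = 15023 W

15 kW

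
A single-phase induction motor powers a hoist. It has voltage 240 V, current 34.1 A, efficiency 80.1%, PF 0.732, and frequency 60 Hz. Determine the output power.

P_in = V·I·cosφ = 240 × 34.1 × 0.732 = 5991 W
P_out = η·P_in = 0.801 × 5991 = 4799 W

4.8 kW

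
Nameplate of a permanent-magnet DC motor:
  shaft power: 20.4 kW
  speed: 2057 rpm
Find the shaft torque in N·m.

94.7 N·m

ω = 2π × 2057/60 = 215.4 rad/s
τ = P/ω = 20400/215.4 = 94.7 N·m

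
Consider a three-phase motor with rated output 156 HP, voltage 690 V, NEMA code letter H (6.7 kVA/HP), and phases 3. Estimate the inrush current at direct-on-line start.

S_LR = 6.7 × 156 = 1045.2 kVA
I_LR = S_LR/(√3·V_L) = 1045200/(1.732×690) = 875 A

875 A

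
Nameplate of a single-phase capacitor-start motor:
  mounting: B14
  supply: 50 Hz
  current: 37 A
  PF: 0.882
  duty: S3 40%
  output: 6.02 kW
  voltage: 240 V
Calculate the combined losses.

1.81 kW

P_in = V·I·cosφ = 240×37×0.882 = 7832 W
P_out = 6020 W
Losses = P_in − P_out = 7832 − 6020 = 1812 W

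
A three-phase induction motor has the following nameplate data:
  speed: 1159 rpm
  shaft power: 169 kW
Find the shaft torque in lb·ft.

ω = 2π × 1159/60 = 121.4 rad/s
τ = P/ω = 169000/121.4 = 1392 N·m
In lb·ft: 1392/1.356 = 1030 lb·ft

1030 lb·ft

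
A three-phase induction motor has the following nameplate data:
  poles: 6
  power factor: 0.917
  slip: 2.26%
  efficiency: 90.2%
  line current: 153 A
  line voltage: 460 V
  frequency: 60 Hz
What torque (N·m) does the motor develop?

821 N·m

P_in = √3·V·I·cosφ = 1.732 × 460 × 153 × 0.917 = 111781 W
P_out = η·P_in = 0.902 × 111781 = 100826 W
n_s = 120×60/6 = 1200 rpm; n = 1200×(1−0.0226) = 1173 rpm
ω = 2π×1173/60 = 122.8 rad/s
τ = P_out/ω = 100826/122.8 = 821 N·m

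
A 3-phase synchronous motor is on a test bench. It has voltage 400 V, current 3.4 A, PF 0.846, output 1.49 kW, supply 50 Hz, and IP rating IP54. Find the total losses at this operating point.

503 W

P_in = √3·V·I·cosφ = 1.732×400×3.4×0.846 = 1993 W
P_out = 1490 W
Losses = P_in − P_out = 1993 − 1490 = 503 W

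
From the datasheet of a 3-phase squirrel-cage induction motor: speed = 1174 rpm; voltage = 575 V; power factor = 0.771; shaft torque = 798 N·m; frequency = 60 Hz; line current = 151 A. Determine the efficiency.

ω = 2π × 1174/60 = 122.9 rad/s; P_out = τω = 798 × 122.9 = 98074 W
P_in = √3·V_L·I_L·cosφ = 1.732 × 575 × 151 × 0.771 = 115944 W
η = P_out / P_in = 98074 / 115944 = 0.846 = 84.6%

84.6 %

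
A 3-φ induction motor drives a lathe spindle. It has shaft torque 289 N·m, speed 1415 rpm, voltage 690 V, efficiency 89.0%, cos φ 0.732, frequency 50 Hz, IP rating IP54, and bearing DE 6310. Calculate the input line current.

ω = 2π×1415/60 = 148.2 rad/s; P_out = τω = 289 × 148.2 = 42830 W
P_in = P_out / η = 42830 / 0.890 = 48124 W
I_L = P_in / (√3·V_L·cosφ) = 48124 / (1.732 × 690 × 0.732) = 55 A

55 A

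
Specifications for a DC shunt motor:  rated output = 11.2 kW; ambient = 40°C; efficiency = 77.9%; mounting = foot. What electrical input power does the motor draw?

14.4 kW

P_out = 11200 W
P_in = P_out/η = 11200/0.779 = 14377 W = 14.4 kW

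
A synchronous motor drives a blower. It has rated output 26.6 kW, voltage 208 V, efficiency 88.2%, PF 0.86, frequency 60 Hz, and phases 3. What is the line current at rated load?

97.3 A

P_out = 26.6 kW = 26600 W
P_in = P_out / η = 26600 / 0.882 = 30159 W
I_L = P_in / (√3·V_L·cosφ) = 30159 / (1.732 × 208 × 0.86) = 97.3 A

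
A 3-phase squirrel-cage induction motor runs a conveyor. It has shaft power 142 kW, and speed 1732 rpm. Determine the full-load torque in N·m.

ω = 2π × 1732/60 = 181.4 rad/s
τ = P/ω = 142000/181.4 = 783 N·m

783 N·m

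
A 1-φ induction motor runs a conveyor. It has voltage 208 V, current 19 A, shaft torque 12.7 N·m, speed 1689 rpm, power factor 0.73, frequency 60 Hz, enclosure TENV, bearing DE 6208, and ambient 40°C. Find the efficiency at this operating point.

ω = 2π × 1689/60 = 176.9 rad/s; P_out = τω = 12.7 × 176.9 = 2247 W
P_in = V·I·cosφ = 208 × 19 × 0.73 = 2885 W
η = P_out / P_in = 2247 / 2885 = 0.779 = 77.9%

77.9 %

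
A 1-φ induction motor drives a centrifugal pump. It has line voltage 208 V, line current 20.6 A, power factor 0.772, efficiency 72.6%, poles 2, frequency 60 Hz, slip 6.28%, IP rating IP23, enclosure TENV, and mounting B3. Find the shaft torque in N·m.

6.8 N·m

P_in = V·I·cosφ = 208 × 20.6 × 0.772 = 3308 W
P_out = η·P_in = 0.726 × 3308 = 2402 W
n_s = 120×60/2 = 3600 rpm; n = 3600×(1−0.0628) = 3374 rpm
ω = 2π×3374/60 = 353.3 rad/s
τ = P_out/ω = 2402/353.3 = 6.8 N·m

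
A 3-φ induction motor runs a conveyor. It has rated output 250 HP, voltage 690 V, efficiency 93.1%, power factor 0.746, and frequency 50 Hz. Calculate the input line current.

225 A

P_out = 250 × 746 = 186500 W
P_in = P_out / η = 186500 / 0.931 = 200322 W
I_L = P_in / (√3·V_L·cosφ) = 200322 / (1.732 × 690 × 0.746) = 225 A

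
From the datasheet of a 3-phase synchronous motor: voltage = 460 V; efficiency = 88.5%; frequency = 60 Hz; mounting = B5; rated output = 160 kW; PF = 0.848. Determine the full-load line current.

268 A

P_out = 160 kW = 160000 W
P_in = P_out / η = 160000 / 0.885 = 180791 W
I_L = P_in / (√3·V_L·cosφ) = 180791 / (1.732 × 460 × 0.848) = 268 A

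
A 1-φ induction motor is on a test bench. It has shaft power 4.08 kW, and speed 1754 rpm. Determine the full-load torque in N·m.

22.2 N·m

ω = 2π × 1754/60 = 183.7 rad/s
τ = P/ω = 4080/183.7 = 22.2 N·m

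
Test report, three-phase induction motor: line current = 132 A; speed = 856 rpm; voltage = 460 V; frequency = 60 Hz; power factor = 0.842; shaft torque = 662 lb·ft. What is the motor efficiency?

90.9 %

τ = 662 lb·ft × 1.356 = 897.7 N·m
ω = 2π × 856/60 = 89.64 rad/s; P_out = τω = 897.7 × 89.64 = 80470 W
P_in = √3·V_L·I_L·cosφ = 1.732 × 460 × 132 × 0.842 = 88551 W
η = P_out / P_in = 80470 / 88551 = 0.909 = 90.9%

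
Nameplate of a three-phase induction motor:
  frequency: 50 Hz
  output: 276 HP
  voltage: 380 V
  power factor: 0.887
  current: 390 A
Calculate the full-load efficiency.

P_out = 276 × 746 = 205896 W
P_in = √3·V_L·I_L·cosφ = 1.732 × 380 × 390 × 0.887 = 227677 W
η = P_out / P_in = 205896 / 227677 = 0.904 = 90.4%

90.4 %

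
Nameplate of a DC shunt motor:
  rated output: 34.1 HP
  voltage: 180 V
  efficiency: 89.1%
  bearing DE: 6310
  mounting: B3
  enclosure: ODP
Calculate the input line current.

P_out = 34.1 × 746 = 25439 W
P_in = P_out / η = 25439 / 0.891 = 28551 W
I = P_in / V = 28551 / 180 = 159 A

159 A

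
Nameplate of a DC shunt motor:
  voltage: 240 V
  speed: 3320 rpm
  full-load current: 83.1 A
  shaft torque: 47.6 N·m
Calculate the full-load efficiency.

ω = 2π × 3320/60 = 347.7 rad/s; P_out = τω = 47.6 × 347.7 = 16551 W
P_in = V·I = 240 × 83.1 = 19944 W
η = P_out / P_in = 16551 / 19944 = 0.830 = 83.0%

83.0 %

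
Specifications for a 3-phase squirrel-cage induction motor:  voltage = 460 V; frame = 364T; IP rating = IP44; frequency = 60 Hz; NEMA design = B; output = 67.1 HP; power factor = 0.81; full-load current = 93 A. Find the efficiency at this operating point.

P_out = 67.1 × 746 = 50057 W
P_in = √3·V_L·I_L·cosφ = 1.732 × 460 × 93 × 0.81 = 60017 W
η = P_out / P_in = 50057 / 60017 = 0.834 = 83.4%

83.4 %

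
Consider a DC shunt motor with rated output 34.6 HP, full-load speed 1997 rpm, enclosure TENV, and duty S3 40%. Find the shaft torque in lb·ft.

91 lb·ft

P_out = 34.6 × 746 = 25812 W
ω = 2π × 1997/60 = 209.1 rad/s
τ = P_out/ω = 25812/209.1 = 123.4 N·m
In lb·ft: 123.4/1.356 = 91 lb·ft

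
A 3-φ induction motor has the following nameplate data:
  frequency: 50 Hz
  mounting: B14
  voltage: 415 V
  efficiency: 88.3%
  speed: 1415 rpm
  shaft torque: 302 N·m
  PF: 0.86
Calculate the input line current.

ω = 2π×1415/60 = 148.2 rad/s; P_out = τω = 302 × 148.2 = 44756 W
P_in = P_out / η = 44756 / 0.883 = 50686 W
I_L = P_in / (√3·V_L·cosφ) = 50686 / (1.732 × 415 × 0.86) = 82 A

82 A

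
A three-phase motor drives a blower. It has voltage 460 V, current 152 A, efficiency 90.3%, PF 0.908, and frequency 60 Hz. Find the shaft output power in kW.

P_in = √3·V·I·cosφ = 1.732 × 460 × 152 × 0.908 = 109960 W
P_out = η·P_in = 0.903 × 109960 = 99294 W

99.3 kW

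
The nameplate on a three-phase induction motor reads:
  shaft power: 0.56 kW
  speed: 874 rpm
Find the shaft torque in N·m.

6.12 N·m

ω = 2π × 874/60 = 91.53 rad/s
τ = P/ω = 560/91.53 = 6.12 N·m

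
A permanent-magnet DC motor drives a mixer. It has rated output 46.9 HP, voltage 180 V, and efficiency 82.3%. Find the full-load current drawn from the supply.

P_out = 46.9 × 746 = 34987 W
P_in = P_out / η = 34987 / 0.823 = 42512 W
I = P_in / V = 42512 / 180 = 236 A

236 A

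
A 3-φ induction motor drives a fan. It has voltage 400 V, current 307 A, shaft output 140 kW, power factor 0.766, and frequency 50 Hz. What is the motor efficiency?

85.9 %

P_out = 140 kW = 140000 W
P_in = √3·V_L·I_L·cosφ = 1.732 × 400 × 307 × 0.766 = 162920 W
η = P_out / P_in = 140000 / 162920 = 0.859 = 85.9%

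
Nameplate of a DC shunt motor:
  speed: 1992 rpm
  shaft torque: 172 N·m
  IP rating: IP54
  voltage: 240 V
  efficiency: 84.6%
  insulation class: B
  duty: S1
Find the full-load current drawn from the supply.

ω = 2π×1992/60 = 208.6 rad/s; P_out = τω = 172 × 208.6 = 35879 W
P_in = P_out / η = 35879 / 0.846 = 42410 W
I = P_in / V = 42410 / 240 = 177 A

177 A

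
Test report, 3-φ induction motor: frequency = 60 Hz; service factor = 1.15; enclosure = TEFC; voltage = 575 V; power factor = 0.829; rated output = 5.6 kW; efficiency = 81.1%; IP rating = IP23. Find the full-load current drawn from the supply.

P_out = 5.6 kW = 5600 W
P_in = P_out / η = 5600 / 0.811 = 6905 W
I_L = P_in / (√3·V_L·cosφ) = 6905 / (1.732 × 575 × 0.829) = 8.36 A

8.36 A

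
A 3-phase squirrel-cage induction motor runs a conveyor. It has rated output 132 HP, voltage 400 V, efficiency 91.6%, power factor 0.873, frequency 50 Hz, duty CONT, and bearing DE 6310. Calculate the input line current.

P_out = 132 × 746 = 98472 W
P_in = P_out / η = 98472 / 0.916 = 107502 W
I_L = P_in / (√3·V_L·cosφ) = 107502 / (1.732 × 400 × 0.873) = 178 A

178 A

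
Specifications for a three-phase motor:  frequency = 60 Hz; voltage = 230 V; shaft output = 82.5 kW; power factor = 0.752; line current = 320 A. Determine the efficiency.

86.1 %

P_out = 82.5 kW = 82500 W
P_in = √3·V_L·I_L·cosφ = 1.732 × 230 × 320 × 0.752 = 95861 W
η = P_out / P_in = 82500 / 95861 = 0.861 = 86.1%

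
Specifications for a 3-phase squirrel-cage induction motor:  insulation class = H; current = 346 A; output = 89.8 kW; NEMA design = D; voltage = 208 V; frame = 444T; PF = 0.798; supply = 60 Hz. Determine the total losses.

P_in = √3·V·I·cosφ = 1.732×208×346×0.798 = 99470 W
P_out = 89800 W
Losses = P_in − P_out = 99470 − 89800 = 9670 W

9670 W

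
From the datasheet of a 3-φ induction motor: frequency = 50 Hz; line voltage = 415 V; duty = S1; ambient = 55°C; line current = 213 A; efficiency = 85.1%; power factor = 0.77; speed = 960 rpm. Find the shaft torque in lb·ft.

736 lb·ft

P_in = √3·V·I·cosφ = 1.732 × 415 × 213 × 0.77 = 117887 W
P_out = η·P_in = 0.851 × 117887 = 100322 W
n = 960 rpm
ω = 2π×960/60 = 100.5 rad/s
τ = P_out/ω = 100322/100.5 = 998.2 N·m
In lb·ft: 998.2/1.356 = 736 lb·ft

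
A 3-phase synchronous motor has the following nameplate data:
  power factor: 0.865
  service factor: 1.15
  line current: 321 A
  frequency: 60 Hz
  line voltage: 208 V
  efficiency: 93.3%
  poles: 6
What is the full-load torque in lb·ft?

548 lb·ft

P_in = √3·V·I·cosφ = 1.732 × 208 × 321 × 0.865 = 100030 W
P_out = η·P_in = 0.933 × 100030 = 93328 W
n = n_s = 120×60/6 = 1200 rpm (synchronous)
ω = 2π×1200/60 = 125.7 rad/s
τ = P_out/ω = 93328/125.7 = 742.5 N·m
In lb·ft: 742.5/1.356 = 548 lb·ft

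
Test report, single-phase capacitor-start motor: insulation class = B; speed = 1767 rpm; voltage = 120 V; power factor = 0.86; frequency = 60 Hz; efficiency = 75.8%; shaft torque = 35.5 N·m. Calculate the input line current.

84 A

ω = 2π×1767/60 = 185 rad/s; P_out = τω = 35.5 × 185 = 6568 W
P_in = P_out / η = 6568 / 0.758 = 8665 W
I = P_in / (V·cosφ) = 8665 / (120 × 0.86) = 84 A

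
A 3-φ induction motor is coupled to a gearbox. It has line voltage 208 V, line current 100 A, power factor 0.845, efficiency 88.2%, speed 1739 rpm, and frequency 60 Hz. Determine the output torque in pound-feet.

P_in = √3·V·I·cosφ = 1.732 × 208 × 100 × 0.845 = 30442 W
P_out = η·P_in = 0.882 × 30442 = 26850 W
n = 1739 rpm
ω = 2π×1739/60 = 182.1 rad/s
τ = P_out/ω = 26850/182.1 = 147.4 N·m
In lb·ft: 147.4/1.356 = 109 lb·ft

109 lb·ft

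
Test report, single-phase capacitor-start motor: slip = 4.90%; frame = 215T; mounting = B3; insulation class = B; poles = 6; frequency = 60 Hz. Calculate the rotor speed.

n_s = 120f/p = 120×60/6 = 1200 rpm
n = n_s(1 − s) = 1200 × (1 − 0.049) = 1141 rpm

1141 rpm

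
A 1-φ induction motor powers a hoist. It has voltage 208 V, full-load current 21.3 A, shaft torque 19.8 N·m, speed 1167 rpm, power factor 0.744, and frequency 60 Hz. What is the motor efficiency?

73.4 %

ω = 2π × 1167/60 = 122.2 rad/s; P_out = τω = 19.8 × 122.2 = 2420 W
P_in = V·I·cosφ = 208 × 21.3 × 0.744 = 3296 W
η = P_out / P_in = 2420 / 3296 = 0.734 = 73.4%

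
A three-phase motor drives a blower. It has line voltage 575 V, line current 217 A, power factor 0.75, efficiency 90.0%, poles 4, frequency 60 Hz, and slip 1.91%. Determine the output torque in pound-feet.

P_in = √3·V·I·cosφ = 1.732 × 575 × 217 × 0.75 = 162083 W
P_out = η·P_in = 0.9 × 162083 = 145875 W
n_s = 120×60/4 = 1800 rpm; n = 1800×(1−0.0191) = 1766 rpm
ω = 2π×1766/60 = 184.9 rad/s
τ = P_out/ω = 145875/184.9 = 788.9 N·m
In lb·ft: 788.9/1.356 = 582 lb·ft

582 lb·ft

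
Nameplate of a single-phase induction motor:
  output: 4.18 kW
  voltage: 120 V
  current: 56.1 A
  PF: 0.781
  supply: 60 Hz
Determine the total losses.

P_in = V·I·cosφ = 120×56.1×0.781 = 5258 W
P_out = 4180 W
Losses = P_in − P_out = 5258 − 4180 = 1078 W

1080 W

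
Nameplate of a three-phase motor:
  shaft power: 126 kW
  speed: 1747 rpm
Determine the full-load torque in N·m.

ω = 2π × 1747/60 = 182.9 rad/s
τ = P/ω = 126000/182.9 = 689 N·m

689 N·m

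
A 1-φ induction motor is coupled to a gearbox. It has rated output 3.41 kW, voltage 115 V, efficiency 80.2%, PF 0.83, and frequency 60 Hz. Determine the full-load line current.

44.5 A

P_out = 3.41 kW = 3410 W
P_in = P_out / η = 3410 / 0.802 = 4252 W
I = P_in / (V·cosφ) = 4252 / (115 × 0.83) = 44.5 A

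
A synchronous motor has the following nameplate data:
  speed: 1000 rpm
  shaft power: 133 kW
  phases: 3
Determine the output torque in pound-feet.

ω = 2π × 1000/60 = 104.7 rad/s
τ = P/ω = 133000/104.7 = 1270 N·m
In lb·ft: 1270/1.356 = 937 lb·ft

937 lb·ft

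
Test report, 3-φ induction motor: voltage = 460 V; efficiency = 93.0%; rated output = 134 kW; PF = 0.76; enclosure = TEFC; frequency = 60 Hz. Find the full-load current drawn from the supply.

238 A

P_out = 134 kW = 134000 W
P_in = P_out / η = 134000 / 0.930 = 144086 W
I_L = P_in / (√3·V_L·cosφ) = 144086 / (1.732 × 460 × 0.76) = 238 A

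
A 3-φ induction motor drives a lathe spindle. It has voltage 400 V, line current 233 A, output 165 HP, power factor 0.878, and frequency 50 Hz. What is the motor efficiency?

86.8 %

P_out = 165 × 746 = 123090 W
P_in = √3·V_L·I_L·cosφ = 1.732 × 400 × 233 × 0.878 = 141729 W
η = P_out / P_in = 123090 / 141729 = 0.868 = 86.8%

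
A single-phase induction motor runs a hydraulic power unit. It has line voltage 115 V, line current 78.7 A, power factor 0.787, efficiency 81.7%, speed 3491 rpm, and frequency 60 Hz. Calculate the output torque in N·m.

15.9 N·m

P_in = V·I·cosφ = 115 × 78.7 × 0.787 = 7123 W
P_out = η·P_in = 0.817 × 7123 = 5819 W
n = 3491 rpm
ω = 2π×3491/60 = 365.6 rad/s
τ = P_out/ω = 5819/365.6 = 15.9 N·m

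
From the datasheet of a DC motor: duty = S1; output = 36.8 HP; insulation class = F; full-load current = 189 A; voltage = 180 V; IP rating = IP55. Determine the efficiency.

P_out = 36.8 × 746 = 27453 W
P_in = V·I = 180 × 189 = 34020 W
η = P_out / P_in = 27453 / 34020 = 0.807 = 80.7%

80.7 %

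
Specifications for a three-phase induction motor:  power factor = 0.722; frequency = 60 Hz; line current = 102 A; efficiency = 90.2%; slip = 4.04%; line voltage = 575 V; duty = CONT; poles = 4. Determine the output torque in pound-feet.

P_in = √3·V·I·cosφ = 1.732 × 575 × 102 × 0.722 = 73342 W
P_out = η·P_in = 0.902 × 73342 = 66154 W
n_s = 120×60/4 = 1800 rpm; n = 1800×(1−0.0404) = 1727 rpm
ω = 2π×1727/60 = 180.9 rad/s
τ = P_out/ω = 66154/180.9 = 365.7 N·m
In lb·ft: 365.7/1.356 = 270 lb·ft

270 lb·ft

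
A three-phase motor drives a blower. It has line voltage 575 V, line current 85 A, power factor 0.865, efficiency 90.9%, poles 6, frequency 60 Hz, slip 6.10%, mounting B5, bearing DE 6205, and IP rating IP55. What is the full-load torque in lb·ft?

416 lb·ft

P_in = √3·V·I·cosφ = 1.732 × 575 × 85 × 0.865 = 73224 W
P_out = η·P_in = 0.909 × 73224 = 66561 W
n_s = 120×60/6 = 1200 rpm; n = 1200×(1−0.061) = 1127 rpm
ω = 2π×1127/60 = 118 rad/s
τ = P_out/ω = 66561/118 = 564.1 N·m
In lb·ft: 564.1/1.356 = 416 lb·ft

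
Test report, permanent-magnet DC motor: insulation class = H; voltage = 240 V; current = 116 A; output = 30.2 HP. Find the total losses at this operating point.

P_in = V·I = 240×116 = 27840 W
P_out = 30.2×746 = 22529 W
Losses = P_in − P_out = 27840 − 22529 = 5311 W

5.31 kW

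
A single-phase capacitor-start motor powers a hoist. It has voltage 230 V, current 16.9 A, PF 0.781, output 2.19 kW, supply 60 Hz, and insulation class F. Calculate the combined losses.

P_in = V·I·cosφ = 230×16.9×0.781 = 3036 W
P_out = 2190 W
Losses = P_in − P_out = 3036 − 2190 = 846 W

846 W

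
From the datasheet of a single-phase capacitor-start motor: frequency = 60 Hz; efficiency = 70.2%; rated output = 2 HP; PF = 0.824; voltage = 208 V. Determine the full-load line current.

P_out = 2 × 746 = 1492 W
P_in = P_out / η = 1492 / 0.702 = 2125 W
I = P_in / (V·cosφ) = 2125 / (208 × 0.824) = 12.4 A

12.4 A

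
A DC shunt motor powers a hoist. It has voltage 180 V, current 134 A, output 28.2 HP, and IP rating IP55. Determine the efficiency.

P_out = 28.2 × 746 = 21037 W
P_in = V·I = 180 × 134 = 24120 W
η = P_out / P_in = 21037 / 24120 = 0.872 = 87.2%

87.2 %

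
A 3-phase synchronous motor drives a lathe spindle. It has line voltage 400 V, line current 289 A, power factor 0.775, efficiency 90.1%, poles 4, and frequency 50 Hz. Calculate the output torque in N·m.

890 N·m

P_in = √3·V·I·cosφ = 1.732 × 400 × 289 × 0.775 = 155170 W
P_out = η·P_in = 0.901 × 155170 = 139808 W
n = n_s = 120×50/4 = 1500 rpm (synchronous)
ω = 2π×1500/60 = 157.1 rad/s
τ = P_out/ω = 139808/157.1 = 890 N·m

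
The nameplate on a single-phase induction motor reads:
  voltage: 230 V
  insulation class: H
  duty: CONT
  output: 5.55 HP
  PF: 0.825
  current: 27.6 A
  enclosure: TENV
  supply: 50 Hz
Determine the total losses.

P_in = V·I·cosφ = 230×27.6×0.825 = 5237 W
P_out = 5.55×746 = 4140 W
Losses = P_in − P_out = 5237 − 4140 = 1097 W

1.1 kW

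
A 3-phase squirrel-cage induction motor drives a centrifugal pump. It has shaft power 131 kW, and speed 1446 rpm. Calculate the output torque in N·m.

ω = 2π × 1446/60 = 151.4 rad/s
τ = P/ω = 131000/151.4 = 865 N·m

865 N·m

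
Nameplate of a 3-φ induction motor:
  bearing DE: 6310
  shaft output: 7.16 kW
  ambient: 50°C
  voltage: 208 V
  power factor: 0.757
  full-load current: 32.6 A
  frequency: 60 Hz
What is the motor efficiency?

80.5 %

P_out = 7.16 kW = 7160 W
P_in = √3·V_L·I_L·cosφ = 1.732 × 208 × 32.6 × 0.757 = 8890 W
η = P_out / P_in = 7160 / 8890 = 0.805 = 80.5%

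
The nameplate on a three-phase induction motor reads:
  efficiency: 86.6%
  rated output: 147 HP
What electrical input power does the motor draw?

P_out = 147 × 746 = 109662 W
P_in = P_out/η = 109662/0.866 = 126630 W = 127 kW

127 kW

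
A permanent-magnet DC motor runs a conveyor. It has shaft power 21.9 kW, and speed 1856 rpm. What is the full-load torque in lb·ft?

83.1 lb·ft

ω = 2π × 1856/60 = 194.4 rad/s
τ = P/ω = 21900/194.4 = 112.7 N·m
In lb·ft: 112.7/1.356 = 83.1 lb·ft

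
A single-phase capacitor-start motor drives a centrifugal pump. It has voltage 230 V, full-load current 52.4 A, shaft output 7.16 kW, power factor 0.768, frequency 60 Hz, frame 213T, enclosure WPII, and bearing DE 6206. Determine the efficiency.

77.4 %

P_out = 7.16 kW = 7160 W
P_in = V·I·cosφ = 230 × 52.4 × 0.768 = 9256 W
η = P_out / P_in = 7160 / 9256 = 0.774 = 77.4%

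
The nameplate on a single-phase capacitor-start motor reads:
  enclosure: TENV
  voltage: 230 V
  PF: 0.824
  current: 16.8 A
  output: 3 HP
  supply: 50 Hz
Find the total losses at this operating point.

P_in = V·I·cosφ = 230×16.8×0.824 = 3184 W
P_out = 3×746 = 2238 W
Losses = P_in − P_out = 3184 − 2238 = 946 W

946 W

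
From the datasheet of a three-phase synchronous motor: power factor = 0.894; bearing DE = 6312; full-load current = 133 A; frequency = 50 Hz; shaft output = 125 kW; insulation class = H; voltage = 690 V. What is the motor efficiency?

88.0 %

P_out = 125 kW = 125000 W
P_in = √3·V_L·I_L·cosφ = 1.732 × 690 × 133 × 0.894 = 142097 W
η = P_out / P_in = 125000 / 142097 = 0.880 = 88.0%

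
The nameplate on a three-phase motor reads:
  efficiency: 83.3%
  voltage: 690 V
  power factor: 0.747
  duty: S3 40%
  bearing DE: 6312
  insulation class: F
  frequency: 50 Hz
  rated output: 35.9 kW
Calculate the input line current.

P_out = 35.9 kW = 35900 W
P_in = P_out / η = 35900 / 0.833 = 43097 W
I_L = P_in / (√3·V_L·cosφ) = 43097 / (1.732 × 690 × 0.747) = 48.3 A

48.3 A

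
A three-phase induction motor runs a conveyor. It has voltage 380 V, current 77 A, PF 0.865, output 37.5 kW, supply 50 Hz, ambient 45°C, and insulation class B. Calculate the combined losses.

6340 W

P_in = √3·V·I·cosφ = 1.732×380×77×0.865 = 43837 W
P_out = 37500 W
Losses = P_in − P_out = 43837 − 37500 = 6337 W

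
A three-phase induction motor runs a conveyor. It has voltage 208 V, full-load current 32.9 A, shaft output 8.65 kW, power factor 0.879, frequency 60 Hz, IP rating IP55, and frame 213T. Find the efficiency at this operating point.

83.0 %

P_out = 8.65 kW = 8650 W
P_in = √3·V_L·I_L·cosφ = 1.732 × 208 × 32.9 × 0.879 = 10418 W
η = P_out / P_in = 8650 / 10418 = 0.830 = 83.0%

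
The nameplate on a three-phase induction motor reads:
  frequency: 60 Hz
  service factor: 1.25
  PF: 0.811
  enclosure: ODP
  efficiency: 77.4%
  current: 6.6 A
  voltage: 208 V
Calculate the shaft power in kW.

1.49 kW

P_in = √3·V·I·cosφ = 1.732 × 208 × 6.6 × 0.811 = 1928 W
P_out = η·P_in = 0.774 × 1928 = 1492 W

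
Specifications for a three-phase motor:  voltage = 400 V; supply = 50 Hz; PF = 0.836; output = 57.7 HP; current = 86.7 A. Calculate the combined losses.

7170 W

P_in = √3·V·I·cosφ = 1.732×400×86.7×0.836 = 50215 W
P_out = 57.7×746 = 43044 W
Losses = P_in − P_out = 50215 − 43044 = 7171 W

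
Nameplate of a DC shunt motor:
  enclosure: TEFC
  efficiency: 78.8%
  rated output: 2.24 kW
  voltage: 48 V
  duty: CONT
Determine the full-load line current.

59.2 A

P_out = 2.24 kW = 2240 W
P_in = P_out / η = 2240 / 0.788 = 2843 W
I = P_in / V = 2843 / 48 = 59.2 A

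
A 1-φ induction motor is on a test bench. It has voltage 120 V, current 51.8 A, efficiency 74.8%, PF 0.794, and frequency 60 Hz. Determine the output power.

P_in = V·I·cosφ = 120 × 51.8 × 0.794 = 4936 W
P_out = η·P_in = 0.748 × 4936 = 3692 W

3.69 kW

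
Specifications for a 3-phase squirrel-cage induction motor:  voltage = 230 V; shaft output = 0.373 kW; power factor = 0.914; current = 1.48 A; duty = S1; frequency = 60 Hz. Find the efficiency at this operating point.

P_out = 0.373 kW = 373 W
P_in = √3·V_L·I_L·cosφ = 1.732 × 230 × 1.48 × 0.914 = 539 W
η = P_out / P_in = 373 / 539 = 0.692 = 69.2%

69.2 %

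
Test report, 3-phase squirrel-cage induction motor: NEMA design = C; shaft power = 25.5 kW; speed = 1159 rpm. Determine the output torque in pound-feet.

ω = 2π × 1159/60 = 121.4 rad/s
τ = P/ω = 25500/121.4 = 210 N·m
In lb·ft: 210/1.356 = 155 lb·ft

155 lb·ft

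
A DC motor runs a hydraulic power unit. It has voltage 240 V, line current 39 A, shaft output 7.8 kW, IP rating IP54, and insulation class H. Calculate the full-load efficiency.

P_out = 7.8 kW = 7800 W
P_in = V·I = 240 × 39 = 9360 W
η = P_out / P_in = 7800 / 9360 = 0.833 = 83.3%

83.3 %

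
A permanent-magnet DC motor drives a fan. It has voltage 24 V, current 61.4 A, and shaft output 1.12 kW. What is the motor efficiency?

76.0 %

P_out = 1.12 kW = 1120 W
P_in = V·I = 24 × 61.4 = 1474 W
η = P_out / P_in = 1120 / 1474 = 0.760 = 76.0%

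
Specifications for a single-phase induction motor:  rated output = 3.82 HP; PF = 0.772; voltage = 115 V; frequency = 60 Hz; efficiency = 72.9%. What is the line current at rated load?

44 A

P_out = 3.82 × 746 = 2850 W
P_in = P_out / η = 2850 / 0.729 = 3909 W
I = P_in / (V·cosφ) = 3909 / (115 × 0.772) = 44 A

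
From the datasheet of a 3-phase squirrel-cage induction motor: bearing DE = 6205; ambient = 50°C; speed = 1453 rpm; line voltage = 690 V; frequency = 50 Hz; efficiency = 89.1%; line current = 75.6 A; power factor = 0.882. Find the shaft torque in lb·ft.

344 lb·ft

P_in = √3·V·I·cosφ = 1.732 × 690 × 75.6 × 0.882 = 79687 W
P_out = η·P_in = 0.891 × 79687 = 71001 W
n = 1453 rpm
ω = 2π×1453/60 = 152.2 rad/s
τ = P_out/ω = 71001/152.2 = 466.5 N·m
In lb·ft: 466.5/1.356 = 344 lb·ft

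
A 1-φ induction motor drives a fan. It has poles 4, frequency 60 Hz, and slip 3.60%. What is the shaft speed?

1735 rpm

n_s = 120f/p = 120×60/4 = 1800 rpm
n = n_s(1 − s) = 1800 × (1 − 0.036) = 1735 rpm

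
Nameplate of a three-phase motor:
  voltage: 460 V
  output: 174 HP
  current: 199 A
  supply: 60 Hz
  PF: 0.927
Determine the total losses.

P_in = √3·V·I·cosφ = 1.732×460×199×0.927 = 146973 W
P_out = 174×746 = 129804 W
Losses = P_in − P_out = 146973 − 129804 = 17169 W

17200 W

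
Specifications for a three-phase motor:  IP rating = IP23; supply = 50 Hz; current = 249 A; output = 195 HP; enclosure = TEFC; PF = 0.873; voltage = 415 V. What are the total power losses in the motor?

P_in = √3·V·I·cosφ = 1.732×415×249×0.873 = 156246 W
P_out = 195×746 = 145470 W
Losses = P_in − P_out = 156246 − 145470 = 10776 W

10800 W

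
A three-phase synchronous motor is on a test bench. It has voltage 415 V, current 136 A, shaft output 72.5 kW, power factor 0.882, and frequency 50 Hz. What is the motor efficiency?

84.1 %

P_out = 72.5 kW = 72500 W
P_in = √3·V_L·I_L·cosφ = 1.732 × 415 × 136 × 0.882 = 86219 W
η = P_out / P_in = 72500 / 86219 = 0.841 = 84.1%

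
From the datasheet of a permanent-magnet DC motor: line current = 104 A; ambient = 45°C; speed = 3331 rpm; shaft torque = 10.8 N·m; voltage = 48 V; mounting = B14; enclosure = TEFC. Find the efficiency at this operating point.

75.5 %

ω = 2π × 3331/60 = 348.8 rad/s; P_out = τω = 10.8 × 348.8 = 3767 W
P_in = V·I = 48 × 104 = 4992 W
η = P_out / P_in = 3767 / 4992 = 0.755 = 75.5%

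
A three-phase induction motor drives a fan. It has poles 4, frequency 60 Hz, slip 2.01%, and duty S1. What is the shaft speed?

1764 rpm

n_s = 120f/p = 120×60/4 = 1800 rpm
n = n_s(1 − s) = 1800 × (1 − 0.0201) = 1764 rpm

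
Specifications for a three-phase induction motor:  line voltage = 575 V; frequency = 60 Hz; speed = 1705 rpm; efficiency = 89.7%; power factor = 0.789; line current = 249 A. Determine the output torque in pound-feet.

P_in = √3·V·I·cosφ = 1.732 × 575 × 249 × 0.789 = 195656 W
P_out = η·P_in = 0.897 × 195656 = 175503 W
n = 1705 rpm
ω = 2π×1705/60 = 178.5 rad/s
τ = P_out/ω = 175503/178.5 = 983.2 N·m
In lb·ft: 983.2/1.356 = 725 lb·ft

725 lb·ft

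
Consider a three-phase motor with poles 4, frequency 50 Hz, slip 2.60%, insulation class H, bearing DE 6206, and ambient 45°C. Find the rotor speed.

1461 rpm

n_s = 120f/p = 120×50/4 = 1500 rpm
n = n_s(1 − s) = 1500 × (1 − 0.026) = 1461 rpm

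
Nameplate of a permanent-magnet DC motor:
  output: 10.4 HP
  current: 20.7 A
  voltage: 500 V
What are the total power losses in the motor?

2590 W

P_in = V·I = 500×20.7 = 10350 W
P_out = 10.4×746 = 7758 W
Losses = P_in − P_out = 10350 − 7758 = 2592 W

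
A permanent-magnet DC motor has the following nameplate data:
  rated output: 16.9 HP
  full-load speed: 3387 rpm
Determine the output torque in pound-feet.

26.2 lb·ft

P_out = 16.9 × 746 = 12607 W
ω = 2π × 3387/60 = 354.7 rad/s
τ = P_out/ω = 12607/354.7 = 35.54 N·m
In lb·ft: 35.54/1.356 = 26.2 lb·ft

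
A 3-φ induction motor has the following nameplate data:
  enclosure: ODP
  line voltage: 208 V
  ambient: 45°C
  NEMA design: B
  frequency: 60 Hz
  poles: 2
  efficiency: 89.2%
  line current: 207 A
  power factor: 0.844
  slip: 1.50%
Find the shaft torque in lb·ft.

P_in = √3·V·I·cosφ = 1.732 × 208 × 207 × 0.844 = 62940 W
P_out = η·P_in = 0.892 × 62940 = 56142 W
n_s = 120×60/2 = 3600 rpm; n = 3600×(1−0.015) = 3546 rpm
ω = 2π×3546/60 = 371.3 rad/s
τ = P_out/ω = 56142/371.3 = 151.2 N·m
In lb·ft: 151.2/1.356 = 112 lb·ft

112 lb·ft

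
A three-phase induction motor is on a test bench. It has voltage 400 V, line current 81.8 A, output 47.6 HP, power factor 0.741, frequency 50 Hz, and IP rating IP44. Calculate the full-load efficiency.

84.6 %

P_out = 47.6 × 746 = 35510 W
P_in = √3·V_L·I_L·cosφ = 1.732 × 400 × 81.8 × 0.741 = 41993 W
η = P_out / P_in = 35510 / 41993 = 0.846 = 84.6%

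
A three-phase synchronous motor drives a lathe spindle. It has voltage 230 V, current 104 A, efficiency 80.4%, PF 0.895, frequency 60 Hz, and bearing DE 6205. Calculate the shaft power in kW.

P_in = √3·V·I·cosφ = 1.732 × 230 × 104 × 0.895 = 37079 W
P_out = η·P_in = 0.804 × 37079 = 29812 W

29.8 kW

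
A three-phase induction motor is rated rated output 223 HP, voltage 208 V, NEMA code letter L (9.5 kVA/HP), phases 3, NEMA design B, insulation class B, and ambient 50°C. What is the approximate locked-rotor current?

5880 A

S_LR = 9.5 × 223 = 2118.5 kVA
I_LR = S_LR/(√3·V_L) = 2118500/(1.732×208) = 5880 A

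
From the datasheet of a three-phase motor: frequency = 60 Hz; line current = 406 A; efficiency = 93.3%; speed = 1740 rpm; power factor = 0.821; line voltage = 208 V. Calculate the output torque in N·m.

P_in = √3·V·I·cosφ = 1.732 × 208 × 406 × 0.821 = 120083 W
P_out = η·P_in = 0.933 × 120083 = 112037 W
n = 1740 rpm
ω = 2π×1740/60 = 182.2 rad/s
τ = P_out/ω = 112037/182.2 = 615 N·m

615 N·m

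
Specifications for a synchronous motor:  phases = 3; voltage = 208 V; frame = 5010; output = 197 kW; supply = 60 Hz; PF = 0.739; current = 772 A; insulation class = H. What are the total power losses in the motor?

P_in = √3·V·I·cosφ = 1.732×208×772×0.739 = 205529 W
P_out = 197000 W
Losses = P_in − P_out = 205529 − 197000 = 8529 W

8530 W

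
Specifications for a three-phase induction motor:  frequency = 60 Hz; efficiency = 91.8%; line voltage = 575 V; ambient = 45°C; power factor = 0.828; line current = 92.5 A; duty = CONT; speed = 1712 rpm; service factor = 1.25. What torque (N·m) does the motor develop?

P_in = √3·V·I·cosφ = 1.732 × 575 × 92.5 × 0.828 = 76276 W
P_out = η·P_in = 0.918 × 76276 = 70021 W
n = 1712 rpm
ω = 2π×1712/60 = 179.3 rad/s
τ = P_out/ω = 70021/179.3 = 391 N·m

391 N·m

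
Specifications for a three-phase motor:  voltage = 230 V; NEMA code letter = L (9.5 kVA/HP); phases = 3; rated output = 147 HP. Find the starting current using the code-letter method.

S_LR = 9.5 × 147 = 1396.5 kVA
I_LR = S_LR/(√3·V_L) = 1396500/(1.732×230) = 3510 A

3510 A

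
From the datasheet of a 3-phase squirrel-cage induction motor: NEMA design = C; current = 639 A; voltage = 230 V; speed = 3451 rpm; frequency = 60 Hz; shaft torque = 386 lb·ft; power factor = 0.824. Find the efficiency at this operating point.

τ = 386 lb·ft × 1.356 = 523.4 N·m
ω = 2π × 3451/60 = 361.4 rad/s; P_out = τω = 523.4 × 361.4 = 189157 W
P_in = √3·V_L·I_L·cosφ = 1.732 × 230 × 639 × 0.824 = 209751 W
η = P_out / P_in = 189157 / 209751 = 0.902 = 90.2%

90.2 %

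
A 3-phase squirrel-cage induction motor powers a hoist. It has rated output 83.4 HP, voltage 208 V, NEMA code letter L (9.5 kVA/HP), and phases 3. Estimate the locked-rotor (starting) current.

S_LR = 9.5 × 83.4 = 792.3 kVA
I_LR = S_LR/(√3·V_L) = 792300/(1.732×208) = 2200 A

2200 A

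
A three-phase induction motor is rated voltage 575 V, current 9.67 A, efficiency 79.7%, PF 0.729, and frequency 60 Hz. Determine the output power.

P_in = √3·V·I·cosφ = 1.732 × 575 × 9.67 × 0.729 = 7021 W
P_out = η·P_in = 0.797 × 7021 = 5596 W

5.6 kW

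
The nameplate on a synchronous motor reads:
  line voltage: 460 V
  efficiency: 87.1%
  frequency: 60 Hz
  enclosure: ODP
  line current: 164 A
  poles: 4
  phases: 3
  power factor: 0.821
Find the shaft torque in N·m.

P_in = √3·V·I·cosφ = 1.732 × 460 × 164 × 0.821 = 107274 W
P_out = η·P_in = 0.871 × 107274 = 93436 W
n = n_s = 120×60/4 = 1800 rpm (synchronous)
ω = 2π×1800/60 = 188.5 rad/s
τ = P_out/ω = 93436/188.5 = 496 N·m

496 N·m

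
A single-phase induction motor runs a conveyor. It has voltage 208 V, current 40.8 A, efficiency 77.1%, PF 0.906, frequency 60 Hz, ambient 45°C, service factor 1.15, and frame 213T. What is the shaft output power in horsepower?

7.95 HP

P_in = V·I·cosφ = 208 × 40.8 × 0.906 = 7689 W
P_out = η·P_in = 0.771 × 7689 = 5928 W
= 5928/746 = 7.95 HP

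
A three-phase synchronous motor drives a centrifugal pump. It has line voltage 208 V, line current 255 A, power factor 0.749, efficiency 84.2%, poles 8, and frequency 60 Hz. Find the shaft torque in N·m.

615 N·m

P_in = √3·V·I·cosφ = 1.732 × 208 × 255 × 0.749 = 68807 W
P_out = η·P_in = 0.842 × 68807 = 57935 W
n = n_s = 120×60/8 = 900 rpm (synchronous)
ω = 2π×900/60 = 94.25 rad/s
τ = P_out/ω = 57935/94.25 = 615 N·m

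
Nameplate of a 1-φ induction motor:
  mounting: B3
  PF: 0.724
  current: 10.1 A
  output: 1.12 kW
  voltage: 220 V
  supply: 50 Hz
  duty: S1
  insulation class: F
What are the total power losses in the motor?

489 W

P_in = V·I·cosφ = 220×10.1×0.724 = 1609 W
P_out = 1120 W
Losses = P_in − P_out = 1609 − 1120 = 489 W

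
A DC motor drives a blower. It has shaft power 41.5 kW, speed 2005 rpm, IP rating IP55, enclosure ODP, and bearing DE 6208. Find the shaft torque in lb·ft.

146 lb·ft

ω = 2π × 2005/60 = 210 rad/s
τ = P/ω = 41500/210 = 197.6 N·m
In lb·ft: 197.6/1.356 = 146 lb·ft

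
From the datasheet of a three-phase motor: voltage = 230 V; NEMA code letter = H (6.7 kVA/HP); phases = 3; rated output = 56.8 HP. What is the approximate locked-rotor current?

S_LR = 6.7 × 56.8 = 380.56 kVA
I_LR = S_LR/(√3·V_L) = 380560/(1.732×230) = 955 A

955 A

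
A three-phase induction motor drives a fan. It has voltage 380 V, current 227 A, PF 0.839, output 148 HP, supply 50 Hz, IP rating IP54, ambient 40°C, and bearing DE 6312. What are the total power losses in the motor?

14900 W

P_in = √3·V·I·cosφ = 1.732×380×227×0.839 = 125349 W
P_out = 148×746 = 110408 W
Losses = P_in − P_out = 125349 − 110408 = 14941 W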